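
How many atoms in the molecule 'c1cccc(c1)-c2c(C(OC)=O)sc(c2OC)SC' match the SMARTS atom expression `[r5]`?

5

The query [r5] means: r5 matches atoms in a five-membered ring.
Check the 19 heavy atoms by environment: 1× s (aromatic, in 5-ring) → match; 4× c (aromatic, in 5-ring) → match; 4× C (acyclic) → no; 3× O (acyclic) → no; 1× S (acyclic) → no; 6× c (aromatic, in 6-ring) → no.
Summing the matching environments: 1 + 4 = 5 matching atoms.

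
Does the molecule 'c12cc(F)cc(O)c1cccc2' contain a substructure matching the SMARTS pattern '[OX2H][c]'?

The pattern [OX2H][c] describes a hydroxyl oxygen attached to an aromatic carbon — a phenol.
The molecule carries a hydroxyl group (-OH), whose atoms satisfy every constraint of the query, so the pattern matches.

Yes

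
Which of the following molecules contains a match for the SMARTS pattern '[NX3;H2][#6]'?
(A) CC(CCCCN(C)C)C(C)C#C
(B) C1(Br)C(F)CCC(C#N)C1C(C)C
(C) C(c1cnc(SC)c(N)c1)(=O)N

C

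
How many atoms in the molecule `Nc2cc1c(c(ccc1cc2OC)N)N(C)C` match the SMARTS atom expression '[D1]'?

The query [D1] means: atom with exactly one heavy-atom neighbour (degree 1).
Check the 17 heavy atoms by environment: 6× c (aromatic, D3) → no; 4× c (aromatic, D2) → no; 2× N (D1) → match; 1× O (D2) → no; 3× C (D1) → match; 1× N (D3) → no.
Summing the matching environments: 2 + 3 = 5 matching atoms.

5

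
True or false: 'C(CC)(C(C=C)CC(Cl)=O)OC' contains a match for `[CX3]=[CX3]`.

True

The pattern [CX3]=[CX3] describes a non-aromatic C=C double bond between two sp2 carbons — an alkene.
The molecule carries a vinyl group (-CH=CH2), whose atoms satisfy every constraint of the query, so the pattern matches.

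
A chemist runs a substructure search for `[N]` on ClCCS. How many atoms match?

Check the 4 heavy atoms by environment: 2× C → no; 1× S → no; 1× Cl → no.
No environment satisfies the query, so 0 matching atoms.

0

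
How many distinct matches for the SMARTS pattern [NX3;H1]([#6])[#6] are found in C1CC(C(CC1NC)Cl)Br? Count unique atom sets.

[NX3;H1]([#6])[#6] is the SMARTS for a secondary amine: a trivalent nitrogen with one H, bonded to two carbons.
Exactly one fragment in the molecule meets all constraints, giving 1 match.

1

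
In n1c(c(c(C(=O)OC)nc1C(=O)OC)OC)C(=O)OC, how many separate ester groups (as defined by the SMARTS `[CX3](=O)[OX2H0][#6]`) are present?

3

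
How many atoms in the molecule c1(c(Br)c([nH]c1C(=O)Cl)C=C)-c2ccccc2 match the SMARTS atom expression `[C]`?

3

The query [C] means: uppercase C matches aliphatic (non-aromatic) carbon only.
Check the 17 heavy atoms by environment: 1× n (aromatic) → no; 10× c (aromatic) → no; 1× Br → no; 3× C → match; 1× O → no; 1× Cl → no.
That gives 3 matching atoms.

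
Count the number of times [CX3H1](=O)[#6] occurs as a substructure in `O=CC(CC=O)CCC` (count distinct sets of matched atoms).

2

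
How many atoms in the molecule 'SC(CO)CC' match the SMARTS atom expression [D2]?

The query [D2] means: atom with exactly two heavy-atom neighbours.
Check the 6 heavy atoms by environment: 2× C (D2) → match; 1× C (D3) → no; 1× C (D1) → no; 1× S (D1) → no; 1× O (D1) → no.
That gives 2 matching atoms.

2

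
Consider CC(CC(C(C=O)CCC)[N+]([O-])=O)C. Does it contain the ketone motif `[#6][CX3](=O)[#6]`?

No

The pattern [#6][CX3](=O)[#6] describes a carbonyl carbon (no H) flanked by two carbons — a ketone.
The closest candidate here is an aldehyde (-CHO), but the carbonyl carbon has H1, so it is not flanked by two carbons. No other fragment satisfies the full query, so there is no match.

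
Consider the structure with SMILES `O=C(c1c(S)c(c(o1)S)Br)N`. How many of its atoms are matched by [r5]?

The query [r5] means: r5 matches atoms in a five-membered ring.
Check the 11 heavy atoms by environment: 1× o (aromatic, in 5-ring) → match; 4× c (aromatic, in 5-ring) → match; 2× S (acyclic) → no; 1× C (acyclic) → no; 1× O (acyclic) → no; 1× N (acyclic) → no; 1× Br (acyclic) → no.
Summing the matching environments: 1 + 4 = 5 matching atoms.

5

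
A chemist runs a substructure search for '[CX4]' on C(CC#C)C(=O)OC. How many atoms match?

3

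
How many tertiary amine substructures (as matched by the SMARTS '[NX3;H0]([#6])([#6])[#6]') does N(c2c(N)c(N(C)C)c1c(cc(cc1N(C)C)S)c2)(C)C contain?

[NX3;H0]([#6])([#6])[#6] is the SMARTS for a tertiary amine: a trivalent nitrogen with no H, bonded to three carbons.
The molecule carries 3 separate instances of a dimethylamino group (-N(CH3)2) meeting every constraint; each maps to a distinct set of atoms, giving 3 matches.

3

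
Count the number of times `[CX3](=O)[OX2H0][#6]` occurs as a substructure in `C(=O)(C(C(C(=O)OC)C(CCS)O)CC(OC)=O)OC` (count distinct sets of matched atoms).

3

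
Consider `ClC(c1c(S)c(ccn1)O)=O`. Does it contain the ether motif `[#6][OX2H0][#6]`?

No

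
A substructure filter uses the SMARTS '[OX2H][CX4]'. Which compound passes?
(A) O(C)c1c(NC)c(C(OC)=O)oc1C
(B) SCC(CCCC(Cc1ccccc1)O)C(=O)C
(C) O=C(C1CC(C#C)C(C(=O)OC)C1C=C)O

B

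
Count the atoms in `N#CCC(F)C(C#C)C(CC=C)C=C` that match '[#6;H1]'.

6

Check the 14 heavy atoms by environment: 4× C (H2) → no; 6× C (H1) → match; 2× C (H0) → no; 1× N (H0) → no; 1× F (H0) → no.
That gives 6 matching atoms.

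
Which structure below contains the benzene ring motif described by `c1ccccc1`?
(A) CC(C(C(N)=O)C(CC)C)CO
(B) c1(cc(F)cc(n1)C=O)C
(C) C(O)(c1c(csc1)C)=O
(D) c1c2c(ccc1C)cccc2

c1ccccc1 describes six aromatic carbons in a ring (a benzene ring).
(A) has a methyl group (-CH3) but no six-membered all-carbon aromatic ring is present.
(B) has a methyl group (-CH3) but no six-membered all-carbon aromatic ring is present.
(C) has a methyl group (-CH3) but no six-membered all-carbon aromatic ring is present.
(D) contains the required atom environment, so the pattern matches.
So the answer is (D).

D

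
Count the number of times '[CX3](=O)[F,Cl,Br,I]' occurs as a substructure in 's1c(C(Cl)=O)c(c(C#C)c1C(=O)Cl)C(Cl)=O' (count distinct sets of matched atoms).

3

[CX3](=O)[F,Cl,Br,I] is the SMARTS for an acyl halide: a carbonyl carbon bonded to a halogen.
The molecule carries 3 separate instances of an acyl chloride (-C(=O)Cl) meeting every constraint; each maps to a distinct set of atoms, giving 3 matches.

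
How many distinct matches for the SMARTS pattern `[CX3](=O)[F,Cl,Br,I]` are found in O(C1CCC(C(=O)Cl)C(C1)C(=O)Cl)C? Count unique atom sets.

[CX3](=O)[F,Cl,Br,I] is the SMARTS for an acyl halide: a carbonyl carbon bonded to a halogen.
The molecule carries 2 separate instances of an acyl chloride (-C(=O)Cl) meeting every constraint; each maps to a distinct set of atoms, giving 2 matches.

2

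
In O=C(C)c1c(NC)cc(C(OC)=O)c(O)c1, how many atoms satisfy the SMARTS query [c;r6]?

6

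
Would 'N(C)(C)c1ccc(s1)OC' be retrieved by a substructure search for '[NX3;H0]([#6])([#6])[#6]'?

Yes

The pattern [NX3;H0]([#6])([#6])[#6] describes a trivalent nitrogen with no H, bonded to three carbons — a tertiary amine.
The molecule carries a dimethylamino group (-N(CH3)2), whose atoms satisfy every constraint of the query, so the pattern matches.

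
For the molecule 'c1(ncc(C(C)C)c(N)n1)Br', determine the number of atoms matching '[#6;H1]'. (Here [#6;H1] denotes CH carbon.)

The query [#6;H1] means: any carbon bearing exactly one hydrogen.
Check the 11 heavy atoms by environment: 2× n (aromatic, H0) → no; 3× c (aromatic, H0) → no; 1× c (aromatic, H1) → match; 1× Br (H0) → no; 1× N (H2) → no; 1× C (H1) → match; 2× C (H3) → no.
Summing the matching environments: 1 + 1 = 2 matching atoms.

2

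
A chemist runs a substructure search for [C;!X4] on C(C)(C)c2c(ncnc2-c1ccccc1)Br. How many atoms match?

0

The query [C;!X4] means: aliphatic carbon that does not have four total connections.
Check the 16 heavy atoms by environment: 2× n (aromatic, X2) → no; 10× c (aromatic, X3) → no; 1× Br (X1) → no; 3× C (X4) → no.
No environment satisfies the query, so 0 matching atoms.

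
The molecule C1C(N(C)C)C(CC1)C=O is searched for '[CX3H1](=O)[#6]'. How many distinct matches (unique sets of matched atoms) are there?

1

[CX3H1](=O)[#6] is the SMARTS for an aldehyde: an sp2 carbon with one H, double-bonded to O and single-bonded to carbon.
Exactly one fragment in the molecule meets all constraints, giving 1 match.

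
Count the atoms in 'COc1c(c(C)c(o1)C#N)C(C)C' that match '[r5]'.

5

The query [r5] means: r5 matches atoms in a five-membered ring.
Check the 13 heavy atoms by environment: 1× o (aromatic, in 5-ring) → match; 4× c (aromatic, in 5-ring) → match; 6× C (acyclic) → no; 1× O (acyclic) → no; 1× N (acyclic) → no.
Summing the matching environments: 1 + 4 = 5 matching atoms.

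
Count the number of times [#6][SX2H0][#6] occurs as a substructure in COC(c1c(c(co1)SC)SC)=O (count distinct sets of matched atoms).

2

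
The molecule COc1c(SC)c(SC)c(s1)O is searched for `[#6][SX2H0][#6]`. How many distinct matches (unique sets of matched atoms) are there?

[#6][SX2H0][#6] is the SMARTS for a thioether: an aliphatic sulfur bridging two carbons with no H on the sulfur.
The molecule carries 2 separate instances of a methylthio ether (-SCH3) meeting every constraint; each maps to a distinct set of atoms, giving 2 matches.

2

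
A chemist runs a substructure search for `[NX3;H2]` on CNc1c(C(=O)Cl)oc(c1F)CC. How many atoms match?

Check the 13 heavy atoms by environment: 1× o (aromatic, H0, X2) → no; 4× c (aromatic, H0, X3) → no; 1× C (H0, X3) → no; 1× O (H0, X1) → no; 1× Cl (H0, X1) → no; 1× F (H0, X1) → no; 1× N (H1, X3) → no; 2× C (H3, X4) → no; 1× C (H2, X4) → no.
No environment satisfies the query, so 0 matching atoms.

0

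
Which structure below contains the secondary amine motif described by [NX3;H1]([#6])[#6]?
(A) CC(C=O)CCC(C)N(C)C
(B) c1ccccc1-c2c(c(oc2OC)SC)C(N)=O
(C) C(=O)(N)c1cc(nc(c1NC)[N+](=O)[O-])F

C

[NX3;H1]([#6])[#6] describes a trivalent nitrogen with one H, bonded to two carbons (a secondary amine).
(A) has a dimethylamino group (-N(CH3)2) but the nitrogen has H0, not H1.
(B) has a primary amide (-C(=O)NH2) but the -C(=O)NH2 nitrogen has H2, not H1.
(C) contains an N-methylamino group (-NHCH3), which satisfies every atom and bond constraint.
So the answer is (C).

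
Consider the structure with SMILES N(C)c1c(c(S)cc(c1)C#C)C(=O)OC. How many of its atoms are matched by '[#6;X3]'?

7

The query [#6;X3] means: any carbon (aromatic or not) with three total connections.
Check the 15 heavy atoms by environment: 6× c (aromatic, X3) → match; 1× C (X3) → match; 1× O (X1) → no; 1× O (X2) → no; 2× C (X4) → no; 2× C (X2) → no; 1× N (X3) → no; 1× S (X2) → no.
Summing the matching environments: 6 + 1 = 7 matching atoms.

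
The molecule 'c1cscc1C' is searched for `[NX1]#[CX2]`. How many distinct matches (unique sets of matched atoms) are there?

[NX1]#[CX2] is the SMARTS for a nitrile: a nitrogen triple-bonded to a two-connected carbon.
No fragment in the molecule satisfies every constraint, giving 0 matches.

0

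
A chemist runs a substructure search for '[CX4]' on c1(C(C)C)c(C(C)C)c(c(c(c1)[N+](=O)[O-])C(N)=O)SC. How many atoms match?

The query [CX4] means: C with X4: aliphatic carbon with exactly 4 total connections (bonds + H).
Check the 20 heavy atoms by environment: 6× c (aromatic, X3) → no; 1× C (X3) → no; 2× O (X1) → no; 1× N (X3) → no; 7× C (X4) → match; 1× S (X2) → no; 1× N (charge +1, X3) → no; 1× O (charge -1, X1) → no.
That gives 7 matching atoms.

7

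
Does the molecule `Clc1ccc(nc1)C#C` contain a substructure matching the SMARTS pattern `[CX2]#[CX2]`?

Yes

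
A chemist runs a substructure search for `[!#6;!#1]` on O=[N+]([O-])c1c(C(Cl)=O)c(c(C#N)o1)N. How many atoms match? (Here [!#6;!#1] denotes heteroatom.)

8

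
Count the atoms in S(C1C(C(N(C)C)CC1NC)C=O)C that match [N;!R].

Check the 14 heavy atoms by environment: 5× C (in 5-ring) → no; 5× C (acyclic) → no; 1× O (acyclic) → no; 1× S (acyclic) → no; 2× N (acyclic) → match.
That gives 2 matching atoms.

2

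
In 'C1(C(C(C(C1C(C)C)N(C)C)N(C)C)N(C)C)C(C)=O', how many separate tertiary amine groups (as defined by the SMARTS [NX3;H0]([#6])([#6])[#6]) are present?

3

[NX3;H0]([#6])([#6])[#6] is the SMARTS for a tertiary amine: a trivalent nitrogen with no H, bonded to three carbons.
The molecule carries 3 separate instances of a dimethylamino group (-N(CH3)2) meeting every constraint; each maps to a distinct set of atoms, giving 3 matches.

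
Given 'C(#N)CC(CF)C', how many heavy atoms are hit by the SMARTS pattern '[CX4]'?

4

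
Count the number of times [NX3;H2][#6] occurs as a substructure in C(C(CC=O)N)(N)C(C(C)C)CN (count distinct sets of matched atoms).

3

[NX3;H2][#6] is the SMARTS for a primary amine: a trivalent nitrogen with two H attached to carbon.
The molecule carries 3 separate instances of a primary amino group (-NH2) meeting every constraint; each maps to a distinct set of atoms, giving 3 matches.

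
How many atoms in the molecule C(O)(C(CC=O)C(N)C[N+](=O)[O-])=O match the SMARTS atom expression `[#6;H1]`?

3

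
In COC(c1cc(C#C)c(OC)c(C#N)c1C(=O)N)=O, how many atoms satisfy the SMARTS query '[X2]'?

5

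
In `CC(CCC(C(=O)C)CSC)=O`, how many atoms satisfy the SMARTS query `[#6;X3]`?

2

The query [#6;X3] means: any carbon (aromatic or not) with three total connections.
Check the 12 heavy atoms by environment: 7× C (X4) → no; 2× C (X3) → match; 2× O (X1) → no; 1× S (X2) → no.
That gives 2 matching atoms.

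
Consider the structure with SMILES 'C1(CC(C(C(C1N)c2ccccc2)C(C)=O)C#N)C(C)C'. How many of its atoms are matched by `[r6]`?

12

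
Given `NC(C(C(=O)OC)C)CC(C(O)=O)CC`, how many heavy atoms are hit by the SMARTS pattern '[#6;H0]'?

The query [#6;H0] means: any carbon with no attached hydrogen.
Check the 15 heavy atoms by environment: 3× C (H3) → no; 2× C (H2) → no; 3× C (H1) → no; 1× N (H2) → no; 2× C (H0) → match; 3× O (H0) → no; 1× O (H1) → no.
That gives 2 matching atoms.

2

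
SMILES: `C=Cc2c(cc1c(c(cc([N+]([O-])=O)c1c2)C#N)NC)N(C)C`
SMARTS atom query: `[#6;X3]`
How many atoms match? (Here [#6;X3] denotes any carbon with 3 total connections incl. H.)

12

The query [#6;X3] means: any carbon (aromatic or not) with three total connections.
Check the 22 heavy atoms by environment: 10× c (aromatic, X3) → match; 1× C (X2) → no; 1× N (X1) → no; 2× C (X3) → match; 1× N (charge +1, X3) → no; 1× O (charge -1, X1) → no; 1× O (X1) → no; 2× N (X3) → no; 3× C (X4) → no.
Summing the matching environments: 10 + 2 = 12 matching atoms.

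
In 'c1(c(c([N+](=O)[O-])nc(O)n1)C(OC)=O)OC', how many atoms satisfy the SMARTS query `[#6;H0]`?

Check the 16 heavy atoms by environment: 2× n (aromatic, H0) → no; 4× c (aromatic, H0) → match; 1× C (H0) → match; 4× O (H0) → no; 2× C (H3) → no; 1× O (H1) → no; 1× N (charge +1, H0) → no; 1× O (charge -1, H0) → no.
Summing the matching environments: 4 + 1 = 5 matching atoms.

5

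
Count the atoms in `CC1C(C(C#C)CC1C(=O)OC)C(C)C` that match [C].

13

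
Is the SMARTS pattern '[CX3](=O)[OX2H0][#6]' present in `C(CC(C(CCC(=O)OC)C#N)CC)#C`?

Yes

The pattern [CX3](=O)[OX2H0][#6] describes a carbonyl carbon bonded to an oxygen that is itself bonded to carbon (no H on that O) — an ester.
The molecule carries a methyl-ester group (-C(=O)OCH3), whose atoms satisfy every constraint of the query, so the pattern matches.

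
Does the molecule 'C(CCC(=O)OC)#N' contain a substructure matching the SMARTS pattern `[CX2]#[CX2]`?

No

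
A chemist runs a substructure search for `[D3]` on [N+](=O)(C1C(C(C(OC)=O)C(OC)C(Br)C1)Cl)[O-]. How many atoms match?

7

The query [D3] means: atom with exactly three heavy-atom neighbours.
Check the 17 heavy atoms by environment: 6× C (D3) → match; 1× C (D2) → no; 2× O (D2) → no; 2× C (D1) → no; 1× N (charge +1, D3) → match; 1× O (charge -1, D1) → no; 2× O (D1) → no; 1× Cl (D1) → no; 1× Br (D1) → no.
Summing the matching environments: 6 + 1 = 7 matching atoms.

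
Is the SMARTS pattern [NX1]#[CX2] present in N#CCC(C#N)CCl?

Yes

The pattern [NX1]#[CX2] describes a nitrogen triple-bonded to a two-connected carbon — a nitrile.
The molecule carries a nitrile (-C#N), whose atoms satisfy every constraint of the query, so the pattern matches.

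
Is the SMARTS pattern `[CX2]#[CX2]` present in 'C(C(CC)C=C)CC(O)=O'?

No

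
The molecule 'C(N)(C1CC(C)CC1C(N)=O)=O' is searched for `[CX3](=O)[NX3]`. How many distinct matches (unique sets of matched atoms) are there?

[CX3](=O)[NX3] is the SMARTS for an amide: a carbonyl carbon bonded to a trivalent nitrogen.
The molecule carries 2 separate instances of a primary amide (-C(=O)NH2) meeting every constraint; each maps to a distinct set of atoms, giving 2 matches.

2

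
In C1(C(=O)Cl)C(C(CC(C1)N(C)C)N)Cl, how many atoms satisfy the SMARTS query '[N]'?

2

The query [N] means: uppercase N matches aliphatic (non-aromatic) nitrogen only.
Check the 14 heavy atoms by environment: 9× C → no; 2× N → match; 1× O → no; 2× Cl → no.
That gives 2 matching atoms.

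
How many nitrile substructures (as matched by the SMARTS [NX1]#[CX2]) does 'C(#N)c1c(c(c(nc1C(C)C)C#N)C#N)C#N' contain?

4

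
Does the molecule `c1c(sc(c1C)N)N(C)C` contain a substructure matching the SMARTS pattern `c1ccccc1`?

The pattern c1ccccc1 describes six aromatic carbons in a ring — a benzene ring.
The closest candidate here is a methyl group (-CH3), but no six-membered all-carbon aromatic ring is present. No other fragment satisfies the full query, so there is no match.

No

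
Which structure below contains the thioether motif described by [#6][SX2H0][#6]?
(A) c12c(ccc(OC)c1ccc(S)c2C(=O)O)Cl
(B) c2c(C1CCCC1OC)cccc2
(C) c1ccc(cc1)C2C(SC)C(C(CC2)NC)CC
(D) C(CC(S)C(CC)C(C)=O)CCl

[#6][SX2H0][#6] describes an aliphatic sulfur bridging two carbons with no H on the sulfur (a thioether).
(A) has a thiol (-SH) but the sulfur has H1, not H0 bridging two carbons.
(B) has a methoxy ether (-OCH3) but the bridging atom is O, not S.
(C) contains a methylthio ether (-SCH3), which satisfies every atom and bond constraint.
(D) has a thiol (-SH) but the sulfur has H1, not H0 bridging two carbons.
So the answer is (C).

C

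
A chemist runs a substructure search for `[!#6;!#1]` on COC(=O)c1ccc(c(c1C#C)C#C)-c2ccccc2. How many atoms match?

The query [!#6;!#1] means: not carbon and not hydrogen — any heteroatom.
Check the 20 heavy atoms by environment: 12× c (aromatic) → no; 6× C → no; 2× O → match.
That gives 2 matching atoms.

2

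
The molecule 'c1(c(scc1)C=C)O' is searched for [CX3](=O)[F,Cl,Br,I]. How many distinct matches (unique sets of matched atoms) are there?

0

[CX3](=O)[F,Cl,Br,I] is the SMARTS for an acyl halide: a carbonyl carbon bonded to a halogen.
No fragment in the molecule satisfies every constraint, giving 0 matches.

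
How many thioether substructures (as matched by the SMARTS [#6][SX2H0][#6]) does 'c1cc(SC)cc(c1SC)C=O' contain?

2

[#6][SX2H0][#6] is the SMARTS for a thioether: an aliphatic sulfur bridging two carbons with no H on the sulfur.
The molecule carries 2 separate instances of a methylthio ether (-SCH3) meeting every constraint; each maps to a distinct set of atoms, giving 2 matches.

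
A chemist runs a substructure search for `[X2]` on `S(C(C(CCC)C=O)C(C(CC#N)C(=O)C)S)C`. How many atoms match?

3

The query [X2] means: any atom with exactly two total connections (bonds + H).
Check the 18 heavy atoms by environment: 10× C (X4) → no; 2× C (X3) → no; 2× O (X1) → no; 2× S (X2) → match; 1× C (X2) → match; 1× N (X1) → no.
Summing the matching environments: 2 + 1 = 3 matching atoms.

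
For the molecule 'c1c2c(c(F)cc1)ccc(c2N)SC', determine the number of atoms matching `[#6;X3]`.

10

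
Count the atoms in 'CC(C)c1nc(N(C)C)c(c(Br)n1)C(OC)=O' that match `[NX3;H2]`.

0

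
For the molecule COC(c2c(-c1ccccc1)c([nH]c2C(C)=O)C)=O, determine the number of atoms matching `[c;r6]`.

6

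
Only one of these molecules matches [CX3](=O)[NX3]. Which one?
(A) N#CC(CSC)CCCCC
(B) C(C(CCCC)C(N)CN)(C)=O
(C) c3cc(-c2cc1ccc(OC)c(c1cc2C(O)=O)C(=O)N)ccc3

C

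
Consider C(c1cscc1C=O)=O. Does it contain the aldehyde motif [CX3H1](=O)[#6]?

Yes

The pattern [CX3H1](=O)[#6] describes an sp2 carbon with one H, double-bonded to O and single-bonded to carbon — an aldehyde.
The molecule carries an aldehyde (-CHO), whose atoms satisfy every constraint of the query, so the pattern matches.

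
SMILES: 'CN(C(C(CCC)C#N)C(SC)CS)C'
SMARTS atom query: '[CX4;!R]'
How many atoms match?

10

The query [CX4;!R] means: aliphatic carbon with four total connections, not in a ring.
Check the 15 heavy atoms by environment: 10× C (X4, acyclic) → match; 1× C (X2, acyclic) → no; 1× N (X1, acyclic) → no; 2× S (X2, acyclic) → no; 1× N (X3, acyclic) → no.
That gives 10 matching atoms.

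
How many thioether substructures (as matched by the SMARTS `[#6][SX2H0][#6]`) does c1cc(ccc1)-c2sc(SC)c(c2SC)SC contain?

3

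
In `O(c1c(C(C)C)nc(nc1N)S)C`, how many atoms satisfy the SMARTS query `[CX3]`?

0

Check the 13 heavy atoms by environment: 2× n (aromatic, X2) → no; 4× c (aromatic, X3) → no; 1× O (X2) → no; 4× C (X4) → no; 1× S (X2) → no; 1× N (X3) → no.
No environment satisfies the query, so 0 matching atoms.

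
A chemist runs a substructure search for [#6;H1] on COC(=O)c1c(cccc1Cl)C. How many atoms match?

The query [#6;H1] means: any carbon bearing exactly one hydrogen.
Check the 12 heavy atoms by environment: 3× c (aromatic, H0) → no; 3× c (aromatic, H1) → match; 2× C (H3) → no; 1× C (H0) → no; 2× O (H0) → no; 1× Cl (H0) → no.
That gives 3 matching atoms.

3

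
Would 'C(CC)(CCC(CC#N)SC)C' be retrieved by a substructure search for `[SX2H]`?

No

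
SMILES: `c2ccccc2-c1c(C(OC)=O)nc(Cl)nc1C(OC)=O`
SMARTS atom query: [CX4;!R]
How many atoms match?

The query [CX4;!R] means: aliphatic carbon with four total connections, not in a ring.
Check the 21 heavy atoms by environment: 2× n (aromatic, X2, in 6-ring) → no; 10× c (aromatic, X3, in 6-ring) → no; 2× C (X3, acyclic) → no; 2× O (X1, acyclic) → no; 2× O (X2, acyclic) → no; 2× C (X4, acyclic) → match; 1× Cl (X1, acyclic) → no.
That gives 2 matching atoms.

2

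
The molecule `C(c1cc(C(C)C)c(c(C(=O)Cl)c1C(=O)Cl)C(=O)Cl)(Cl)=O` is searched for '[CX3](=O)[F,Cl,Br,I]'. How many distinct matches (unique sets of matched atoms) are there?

4

[CX3](=O)[F,Cl,Br,I] is the SMARTS for an acyl halide: a carbonyl carbon bonded to a halogen.
The molecule carries 4 separate instances of an acyl chloride (-C(=O)Cl) meeting every constraint; each maps to a distinct set of atoms, giving 4 matches.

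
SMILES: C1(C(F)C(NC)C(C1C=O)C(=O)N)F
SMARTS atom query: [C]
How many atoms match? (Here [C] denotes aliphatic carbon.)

8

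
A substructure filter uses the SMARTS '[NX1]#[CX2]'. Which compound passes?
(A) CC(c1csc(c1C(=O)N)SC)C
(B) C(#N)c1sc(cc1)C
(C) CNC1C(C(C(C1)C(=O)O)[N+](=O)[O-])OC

B

[NX1]#[CX2] describes a nitrogen triple-bonded to a two-connected carbon (a nitrile).
(A) has a primary amide (-C(=O)NH2) but the nitrogen is NX3, not NX1.
(B) contains a nitrile (-C#N), which satisfies every atom and bond constraint.
(C) has a nitro group (-[N+](=O)[O-]) but there is no C#N triple bond.
So the answer is (B).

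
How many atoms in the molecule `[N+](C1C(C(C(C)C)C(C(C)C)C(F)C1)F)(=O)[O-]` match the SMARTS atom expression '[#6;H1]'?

The query [#6;H1] means: any carbon bearing exactly one hydrogen.
Check the 17 heavy atoms by environment: 7× C (H1) → match; 1× C (H2) → no; 4× C (H3) → no; 2× F (H0) → no; 1× N (charge +1, H0) → no; 1× O (charge -1, H0) → no; 1× O (H0) → no.
That gives 7 matching atoms.

7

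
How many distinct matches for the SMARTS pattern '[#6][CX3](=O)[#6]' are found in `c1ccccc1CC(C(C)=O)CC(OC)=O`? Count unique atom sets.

[#6][CX3](=O)[#6] is the SMARTS for a ketone: a carbonyl carbon (no H) flanked by two carbons.
Exactly one fragment in the molecule meets all constraints, giving 1 match.

1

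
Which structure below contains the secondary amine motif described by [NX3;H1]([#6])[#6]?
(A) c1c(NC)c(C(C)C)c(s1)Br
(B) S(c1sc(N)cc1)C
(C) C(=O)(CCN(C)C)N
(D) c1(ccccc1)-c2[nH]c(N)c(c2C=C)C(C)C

A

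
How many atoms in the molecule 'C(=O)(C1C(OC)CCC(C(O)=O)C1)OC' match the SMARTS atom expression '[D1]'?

The query [D1] means: atom with exactly one heavy-atom neighbour (degree 1).
Check the 15 heavy atoms by environment: 3× C (D2) → no; 5× C (D3) → no; 3× O (D1) → match; 2× O (D2) → no; 2× C (D1) → match.
Summing the matching environments: 3 + 2 = 5 matching atoms.

5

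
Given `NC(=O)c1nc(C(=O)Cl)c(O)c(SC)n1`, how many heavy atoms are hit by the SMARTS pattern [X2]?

Check the 15 heavy atoms by environment: 2× n (aromatic, X2) → match; 4× c (aromatic, X3) → no; 2× C (X3) → no; 2× O (X1) → no; 1× Cl (X1) → no; 1× N (X3) → no; 1× O (X2) → match; 1× S (X2) → match; 1× C (X4) → no.
Summing the matching environments: 2 + 1 + 1 = 4 matching atoms.

4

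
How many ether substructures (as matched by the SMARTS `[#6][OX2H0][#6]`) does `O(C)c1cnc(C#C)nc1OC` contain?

[#6][OX2H0][#6] is the SMARTS for an ether: an aliphatic oxygen bridging two carbons with no H on the oxygen.
The molecule carries 2 separate instances of a methoxy ether (-OCH3) meeting every constraint; each maps to a distinct set of atoms, giving 2 matches.

2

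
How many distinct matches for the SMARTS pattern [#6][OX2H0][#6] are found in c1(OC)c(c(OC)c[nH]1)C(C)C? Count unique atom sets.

2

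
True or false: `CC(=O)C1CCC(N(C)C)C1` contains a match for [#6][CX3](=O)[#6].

True

The pattern [#6][CX3](=O)[#6] describes a carbonyl carbon (no H) flanked by two carbons — a ketone.
The molecule carries an acetyl/ketone group (-C(=O)CH3), whose atoms satisfy every constraint of the query, so the pattern matches.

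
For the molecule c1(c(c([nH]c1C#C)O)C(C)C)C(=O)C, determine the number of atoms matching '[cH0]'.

4

The query [cH0] means: aromatic carbon with no attached hydrogen (substituted or ring-fusion).
Check the 14 heavy atoms by environment: 1× n (aromatic, H1) → no; 4× c (aromatic, H0) → match; 2× C (H0) → no; 2× C (H1) → no; 1× O (H1) → no; 1× O (H0) → no; 3× C (H3) → no.
That gives 4 matching atoms.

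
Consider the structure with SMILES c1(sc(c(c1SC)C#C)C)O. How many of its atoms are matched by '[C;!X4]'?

2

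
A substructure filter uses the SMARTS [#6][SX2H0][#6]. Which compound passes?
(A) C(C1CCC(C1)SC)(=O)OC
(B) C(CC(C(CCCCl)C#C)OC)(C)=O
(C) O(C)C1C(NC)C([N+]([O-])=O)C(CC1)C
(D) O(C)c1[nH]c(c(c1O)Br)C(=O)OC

A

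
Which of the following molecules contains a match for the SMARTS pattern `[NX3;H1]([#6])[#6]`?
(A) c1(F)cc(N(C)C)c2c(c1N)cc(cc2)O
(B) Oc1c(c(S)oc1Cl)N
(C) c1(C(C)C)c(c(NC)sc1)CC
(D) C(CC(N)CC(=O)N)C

[NX3;H1]([#6])[#6] describes a trivalent nitrogen with one H, bonded to two carbons (a secondary amine).
(A) has a dimethylamino group (-N(CH3)2) but the nitrogen has H0, not H1.
(B) has a primary amino group (-NH2) but the nitrogen has H2 and only one carbon neighbour.
(C) contains an N-methylamino group (-NHCH3), which satisfies every atom and bond constraint.
(D) has a primary amino group (-NH2) but the nitrogen has H2 and only one carbon neighbour.
So the answer is (C).

C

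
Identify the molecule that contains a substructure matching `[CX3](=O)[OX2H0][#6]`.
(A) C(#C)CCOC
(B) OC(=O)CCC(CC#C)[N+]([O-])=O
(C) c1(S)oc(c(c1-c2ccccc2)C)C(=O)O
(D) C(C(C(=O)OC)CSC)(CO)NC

[CX3](=O)[OX2H0][#6] describes a carbonyl carbon bonded to an oxygen that is itself bonded to carbon (no H on that O) (an ester).
(A) has a methoxy ether (-OCH3) but the ether oxygen is not adjacent to a C=O carbon.
(B) has a carboxylic acid group (-C(=O)OH) but the singly-bonded O carries H (OX2H1, not H0).
(C) has a carboxylic acid group (-C(=O)OH) but the singly-bonded O carries H (OX2H1, not H0).
(D) contains a methyl-ester group (-C(=O)OCH3), which satisfies every atom and bond constraint.
So the answer is (D).

D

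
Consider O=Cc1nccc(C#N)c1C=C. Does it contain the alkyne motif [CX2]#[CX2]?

The pattern [CX2]#[CX2] describes a carbon-carbon triple bond — an alkyne.
The closest candidate here is a nitrile (-C#N), but the triple bond is C#N, not C#C. No other fragment satisfies the full query, so there is no match.

No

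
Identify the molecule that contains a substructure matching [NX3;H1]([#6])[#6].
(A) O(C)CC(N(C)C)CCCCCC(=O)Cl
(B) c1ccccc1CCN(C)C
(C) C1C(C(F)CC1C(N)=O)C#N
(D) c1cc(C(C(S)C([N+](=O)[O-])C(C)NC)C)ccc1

D

[NX3;H1]([#6])[#6] describes a trivalent nitrogen with one H, bonded to two carbons (a secondary amine).
(A) has a dimethylamino group (-N(CH3)2) but the nitrogen has H0, not H1.
(B) has a dimethylamino group (-N(CH3)2) but the nitrogen has H0, not H1.
(C) has a primary amide (-C(=O)NH2) but the -C(=O)NH2 nitrogen has H2, not H1.
(D) contains an N-methylamino group (-NHCH3), which satisfies every atom and bond constraint.
So the answer is (D).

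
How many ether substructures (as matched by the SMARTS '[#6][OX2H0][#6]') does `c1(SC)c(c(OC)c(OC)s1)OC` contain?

[#6][OX2H0][#6] is the SMARTS for an ether: an aliphatic oxygen bridging two carbons with no H on the oxygen.
The molecule carries 3 separate instances of a methoxy ether (-OCH3) meeting every constraint; each maps to a distinct set of atoms, giving 3 matches.

3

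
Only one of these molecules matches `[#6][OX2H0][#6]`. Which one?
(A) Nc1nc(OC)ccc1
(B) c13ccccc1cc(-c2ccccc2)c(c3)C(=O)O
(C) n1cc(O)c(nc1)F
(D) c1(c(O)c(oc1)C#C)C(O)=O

[#6][OX2H0][#6] describes an aliphatic oxygen bridging two carbons with no H on the oxygen (an ether).
(A) contains a methoxy ether (-OCH3), which satisfies every atom and bond constraint.
(B) has a carboxylic acid group (-C(=O)OH) but the -OH oxygen has H1; the =O is OX1, not OX2.
(C) has a hydroxyl group (-OH) but the oxygen has H1, not H0 bridging two carbons.
(D) has a hydroxyl group (-OH) but the oxygen has H1, not H0 bridging two carbons.
So the answer is (A).

A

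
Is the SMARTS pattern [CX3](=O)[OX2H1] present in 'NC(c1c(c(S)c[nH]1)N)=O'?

The pattern [CX3](=O)[OX2H1] describes an sp2 carbon double-bonded to O and single-bonded to an -OH oxygen — a carboxylic acid.
The closest candidate here is a primary amide (-C(=O)NH2), but the carbonyl is bonded to N, not to an -OH oxygen. No other fragment satisfies the full query, so there is no match.

No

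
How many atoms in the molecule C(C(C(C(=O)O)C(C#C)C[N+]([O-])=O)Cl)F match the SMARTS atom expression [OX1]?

3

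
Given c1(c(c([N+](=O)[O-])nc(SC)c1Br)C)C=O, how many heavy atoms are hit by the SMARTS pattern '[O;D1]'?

3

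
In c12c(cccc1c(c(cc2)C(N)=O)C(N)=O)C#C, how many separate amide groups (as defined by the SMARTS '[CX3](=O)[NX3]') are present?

2

[CX3](=O)[NX3] is the SMARTS for an amide: a carbonyl carbon bonded to a trivalent nitrogen.
The molecule carries 2 separate instances of a primary amide (-C(=O)NH2) meeting every constraint; each maps to a distinct set of atoms, giving 2 matches.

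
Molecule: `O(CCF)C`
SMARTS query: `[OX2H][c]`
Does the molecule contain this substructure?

No

The pattern [OX2H][c] describes a hydroxyl oxygen attached to an aromatic carbon — a phenol.
The closest candidate here is a methoxy ether (-OCH3), but the oxygen has H0, not H1. No other fragment satisfies the full query, so there is no match.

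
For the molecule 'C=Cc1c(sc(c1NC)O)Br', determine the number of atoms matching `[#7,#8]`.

2

The query [#7,#8] means: nitrogen or oxygen (comma = OR).
Check the 11 heavy atoms by environment: 1× s (aromatic) → no; 4× c (aromatic) → no; 1× O → match; 1× N → match; 3× C → no; 1× Br → no.
Summing the matching environments: 1 + 1 = 2 matching atoms.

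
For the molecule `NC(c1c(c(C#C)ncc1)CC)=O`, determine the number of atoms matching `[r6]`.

Check the 13 heavy atoms by environment: 1× n (aromatic, in 6-ring) → match; 5× c (aromatic, in 6-ring) → match; 5× C (acyclic) → no; 1× O (acyclic) → no; 1× N (acyclic) → no.
Summing the matching environments: 1 + 5 = 6 matching atoms.

6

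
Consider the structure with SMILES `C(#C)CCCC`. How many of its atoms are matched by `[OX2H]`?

Check the 6 heavy atoms by environment: 3× C (H2, X4) → no; 1× C (H0, X2) → no; 1× C (H1, X2) → no; 1× C (H3, X4) → no.
No environment satisfies the query, so 0 matching atoms.

0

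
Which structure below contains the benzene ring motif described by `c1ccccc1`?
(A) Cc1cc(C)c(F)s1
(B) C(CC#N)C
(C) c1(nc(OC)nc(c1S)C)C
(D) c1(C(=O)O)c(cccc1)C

D

c1ccccc1 describes six aromatic carbons in a ring (a benzene ring).
(A) has a methyl group (-CH3) but no six-membered all-carbon aromatic ring is present.
(B) has a methyl group (-CH3) but no six-membered all-carbon aromatic ring is present.
(C) has a methyl group (-CH3) but no six-membered all-carbon aromatic ring is present.
(D) contains the required atom environment, so the pattern matches.
So the answer is (D).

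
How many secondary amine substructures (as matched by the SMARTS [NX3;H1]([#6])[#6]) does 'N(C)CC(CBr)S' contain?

1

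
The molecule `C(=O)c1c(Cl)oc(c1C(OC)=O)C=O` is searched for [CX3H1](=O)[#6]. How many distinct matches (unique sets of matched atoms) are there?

2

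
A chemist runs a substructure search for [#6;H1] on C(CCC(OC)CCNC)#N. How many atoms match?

1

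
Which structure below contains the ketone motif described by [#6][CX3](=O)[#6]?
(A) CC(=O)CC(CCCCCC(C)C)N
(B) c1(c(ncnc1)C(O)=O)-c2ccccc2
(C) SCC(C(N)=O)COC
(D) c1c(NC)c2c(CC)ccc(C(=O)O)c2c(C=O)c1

[#6][CX3](=O)[#6] describes a carbonyl carbon (no H) flanked by two carbons (a ketone).
(A) contains an acetyl/ketone group (-C(=O)CH3), which satisfies every atom and bond constraint.
(B) has a carboxylic acid group (-C(=O)OH) but one neighbour of the carbonyl carbon is O, not C.
(C) has a primary amide (-C(=O)NH2) but one neighbour of the carbonyl carbon is N, not C.
(D) has an aldehyde (-CHO) but the carbonyl carbon has H1, so it is not flanked by two carbons.
So the answer is (A).

A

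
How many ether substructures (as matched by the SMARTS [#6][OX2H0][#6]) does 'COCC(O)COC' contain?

2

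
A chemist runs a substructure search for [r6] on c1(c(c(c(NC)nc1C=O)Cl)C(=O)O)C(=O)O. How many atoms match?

The query [r6] means: r6 matches atoms in a six-membered ring.
Check the 17 heavy atoms by environment: 1× n (aromatic, in 6-ring) → match; 5× c (aromatic, in 6-ring) → match; 1× N (acyclic) → no; 4× C (acyclic) → no; 1× Cl (acyclic) → no; 5× O (acyclic) → no.
Summing the matching environments: 1 + 5 = 6 matching atoms.

6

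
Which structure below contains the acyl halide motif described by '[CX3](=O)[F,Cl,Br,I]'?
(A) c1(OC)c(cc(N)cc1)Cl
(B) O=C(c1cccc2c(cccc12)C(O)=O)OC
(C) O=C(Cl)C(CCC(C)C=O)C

C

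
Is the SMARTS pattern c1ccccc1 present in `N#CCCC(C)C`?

No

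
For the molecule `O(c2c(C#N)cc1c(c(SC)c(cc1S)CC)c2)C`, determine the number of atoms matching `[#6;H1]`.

The query [#6;H1] means: any carbon bearing exactly one hydrogen.
Check the 19 heavy atoms by environment: 7× c (aromatic, H0) → no; 3× c (aromatic, H1) → match; 1× C (H2) → no; 3× C (H3) → no; 1× O (H0) → no; 1× S (H0) → no; 1× S (H1) → no; 1× C (H0) → no; 1× N (H0) → no.
That gives 3 matching atoms.

3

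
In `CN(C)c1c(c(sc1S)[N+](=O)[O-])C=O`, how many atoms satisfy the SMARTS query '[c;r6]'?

The query [c;r6] means: aromatic carbon that belongs to a six-membered ring.
Check the 14 heavy atoms by environment: 1× s (aromatic, in 5-ring) → no; 4× c (aromatic, in 5-ring) → no; 1× N (charge +1, acyclic) → no; 1× O (charge -1, acyclic) → no; 2× O (acyclic) → no; 1× N (acyclic) → no; 3× C (acyclic) → no; 1× S (acyclic) → no.
No environment satisfies the query, so 0 matching atoms.

0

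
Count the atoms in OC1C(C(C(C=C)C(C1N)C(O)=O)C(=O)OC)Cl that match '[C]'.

The query [C] means: uppercase C matches aliphatic (non-aromatic) carbon only.
Check the 18 heavy atoms by environment: 11× C → match; 5× O → no; 1× Cl → no; 1× N → no.
That gives 11 matching atoms.

11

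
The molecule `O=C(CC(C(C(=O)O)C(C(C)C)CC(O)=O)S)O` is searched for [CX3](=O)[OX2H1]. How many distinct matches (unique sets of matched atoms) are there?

3

[CX3](=O)[OX2H1] is the SMARTS for a carboxylic acid: an sp2 carbon double-bonded to O and single-bonded to an -OH oxygen.
The molecule carries 3 separate instances of a carboxylic acid group (-C(=O)OH) meeting every constraint; each maps to a distinct set of atoms, giving 3 matches.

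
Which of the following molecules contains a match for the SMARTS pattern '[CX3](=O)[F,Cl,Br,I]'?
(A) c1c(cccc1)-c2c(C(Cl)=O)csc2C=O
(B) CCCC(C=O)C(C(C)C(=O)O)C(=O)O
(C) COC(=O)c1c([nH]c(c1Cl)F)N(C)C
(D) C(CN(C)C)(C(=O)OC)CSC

[CX3](=O)[F,Cl,Br,I] describes a carbonyl carbon bonded to a halogen (an acyl halide).
(A) contains an acyl chloride (-C(=O)Cl), which satisfies every atom and bond constraint.
(B) has a carboxylic acid group (-C(=O)OH) but the carbonyl is bonded to -OH, not to a halogen.
(C) has a chloro substituent but the Cl is not on a carbonyl carbon.
(D) has a methyl-ester group (-C(=O)OCH3) but the carbonyl is bonded to -O-C, not to a halogen.
So the answer is (A).

A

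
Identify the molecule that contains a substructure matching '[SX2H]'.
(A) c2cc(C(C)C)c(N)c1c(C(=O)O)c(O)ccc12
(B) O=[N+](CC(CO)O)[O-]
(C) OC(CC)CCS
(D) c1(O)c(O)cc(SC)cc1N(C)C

C

[SX2H] describes an aliphatic sulfur with two connections, one being H (a thiol).
(A) has a hydroxyl group (-OH) but it is an -OH, not an -SH.
(B) has a hydroxyl group (-OH) but it is an -OH, not an -SH.
(C) contains a thiol (-SH), which satisfies every atom and bond constraint.
(D) has a hydroxyl group (-OH) but it is an -OH, not an -SH.
So the answer is (C).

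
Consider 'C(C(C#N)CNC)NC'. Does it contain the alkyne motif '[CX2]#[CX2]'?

The pattern [CX2]#[CX2] describes a carbon-carbon triple bond — an alkyne.
The closest candidate here is a nitrile (-C#N), but the triple bond is C#N, not C#C. No other fragment satisfies the full query, so there is no match.

No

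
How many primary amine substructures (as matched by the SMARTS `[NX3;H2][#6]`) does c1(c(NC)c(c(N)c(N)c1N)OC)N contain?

4

[NX3;H2][#6] is the SMARTS for a primary amine: a trivalent nitrogen with two H attached to carbon.
The molecule carries 4 separate instances of a primary amino group (-NH2) meeting every constraint; each maps to a distinct set of atoms, giving 4 matches.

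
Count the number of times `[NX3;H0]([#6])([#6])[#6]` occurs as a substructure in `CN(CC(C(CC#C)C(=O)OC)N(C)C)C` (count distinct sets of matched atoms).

2

[NX3;H0]([#6])([#6])[#6] is the SMARTS for a tertiary amine: a trivalent nitrogen with no H, bonded to three carbons.
The molecule carries 2 separate instances of a dimethylamino group (-N(CH3)2) meeting every constraint; each maps to a distinct set of atoms, giving 2 matches.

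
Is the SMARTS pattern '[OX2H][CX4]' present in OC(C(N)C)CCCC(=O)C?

The pattern [OX2H][CX4] describes a hydroxyl oxygen bound to an sp3 (X4) carbon — an aliphatic alcohol.
The molecule carries a hydroxyl group (-OH), whose atoms satisfy every constraint of the query, so the pattern matches.

Yes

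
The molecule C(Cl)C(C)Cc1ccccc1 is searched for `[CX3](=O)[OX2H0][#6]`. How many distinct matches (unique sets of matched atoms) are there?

0

[CX3](=O)[OX2H0][#6] is the SMARTS for an ester: a carbonyl carbon bonded to an oxygen that is itself bonded to carbon (no H on that O).
No fragment in the molecule satisfies every constraint, giving 0 matches.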